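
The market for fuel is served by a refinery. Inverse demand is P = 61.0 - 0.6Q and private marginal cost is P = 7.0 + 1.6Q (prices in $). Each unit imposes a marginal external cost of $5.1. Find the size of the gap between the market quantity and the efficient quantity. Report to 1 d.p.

Market equilibrium (private): 7.0 + 1.6Q = 61.0 - 0.6Q → Q_m = 24.5455.
Social marginal cost = private MC + MEC = 12.1 + 1.6Q.
Set SMC = demand: 12.1 + 1.6Q = 61.0 - 0.6Q → Q* = 22.2273.
Gap = |24.5455 − 22.2273| = 2.3182.

2.3 units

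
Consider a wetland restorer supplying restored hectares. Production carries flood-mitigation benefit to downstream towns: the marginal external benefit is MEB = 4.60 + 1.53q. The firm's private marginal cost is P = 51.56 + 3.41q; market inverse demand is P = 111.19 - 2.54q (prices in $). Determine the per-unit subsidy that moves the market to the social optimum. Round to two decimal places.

Social marginal cost = private MC − MEB = 46.96 + 1.88q.
Set SMC = demand: 46.96 + 1.88q = 111.19 - 2.54q → q* = 14.5317.
The Pigouvian subsidy equals MEB at q*: 4.60 + 1.53×14.5317 = 26.8335.

subsidy = $26.83 per unit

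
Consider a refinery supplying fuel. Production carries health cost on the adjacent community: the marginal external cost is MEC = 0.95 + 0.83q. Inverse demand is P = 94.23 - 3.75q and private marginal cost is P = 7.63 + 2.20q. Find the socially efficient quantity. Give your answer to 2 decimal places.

Social marginal cost = private MC + MEC = 8.58 + 3.03q.
Set SMC = demand: 8.58 + 3.03q = 94.23 - 3.75q → q* = 12.6327.

q* = 12.63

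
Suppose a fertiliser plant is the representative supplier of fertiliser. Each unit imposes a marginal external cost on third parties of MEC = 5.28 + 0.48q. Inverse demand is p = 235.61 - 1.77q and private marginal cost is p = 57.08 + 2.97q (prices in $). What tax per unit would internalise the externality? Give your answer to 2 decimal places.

tax = $21.21 per unit

Social marginal cost = private MC + MEC = 62.36 + 3.45q.
Set SMC = demand: 62.36 + 3.45q = 235.61 - 1.77q → q* = 33.1897.
The Pigouvian tax equals MEC at q*: 5.28 + 0.48×33.1897 = 21.2111.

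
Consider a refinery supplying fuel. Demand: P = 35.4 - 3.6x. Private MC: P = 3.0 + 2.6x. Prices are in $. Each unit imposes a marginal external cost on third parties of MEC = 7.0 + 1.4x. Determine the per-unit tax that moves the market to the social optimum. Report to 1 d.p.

Social marginal cost = private MC + MEC = 10.0 + 4.0x.
Set SMC = demand: 10.0 + 4.0x = 35.4 - 3.6x → x* = 3.3421.
The Pigouvian tax equals MEC at x*: 7.0 + 1.4×3.3421 = 11.6789.

tax = $11.7 per unit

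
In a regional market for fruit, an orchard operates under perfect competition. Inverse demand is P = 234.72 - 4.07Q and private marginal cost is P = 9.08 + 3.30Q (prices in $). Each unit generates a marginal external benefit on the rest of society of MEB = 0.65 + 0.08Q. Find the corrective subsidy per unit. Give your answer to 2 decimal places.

Social marginal cost = private MC − MEB = 8.43 + 3.22Q.
Set SMC = demand: 8.43 + 3.22Q = 234.72 - 4.07Q → Q* = 31.0412.
The Pigouvian subsidy equals MEB at Q*: 0.65 + 0.08×31.0412 = 3.1333.

subsidy = $3.13 per unit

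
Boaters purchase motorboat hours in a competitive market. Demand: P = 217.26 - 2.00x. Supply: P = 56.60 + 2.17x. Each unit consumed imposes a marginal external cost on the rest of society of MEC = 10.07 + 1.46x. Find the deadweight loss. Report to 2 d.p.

DWL = 390.62

Market equilibrium (private): 56.60 + 2.17x = 217.26 - 2.00x → x_m = 38.5276.
Social marginal benefit = demand − MEC = 207.19 - 3.46x.
Set SMB = MC: 207.19 - 3.46x = 56.60 + 2.17x → x* = 26.7478.
Between x* and x_m the wedge MC − SMB runs linearly from 0 to MEC(x_m), so the loss is a triangle.
DWL = ½ × 11.7798 × 66.3203 = 390.6199.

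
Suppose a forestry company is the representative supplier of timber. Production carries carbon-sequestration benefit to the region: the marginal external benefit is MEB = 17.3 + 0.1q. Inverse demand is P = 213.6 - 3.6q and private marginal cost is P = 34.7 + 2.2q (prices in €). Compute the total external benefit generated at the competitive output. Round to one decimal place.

Market equilibrium (private): 34.7 + 2.2q = 213.6 - 3.6q → q_m = 30.8448.
Total external benefit = ∫₀^{q_m} (17.3 + 0.1q) dq = 17.3×30.8448 + ½×0.1×30.8448² = 581.1851.

€581.2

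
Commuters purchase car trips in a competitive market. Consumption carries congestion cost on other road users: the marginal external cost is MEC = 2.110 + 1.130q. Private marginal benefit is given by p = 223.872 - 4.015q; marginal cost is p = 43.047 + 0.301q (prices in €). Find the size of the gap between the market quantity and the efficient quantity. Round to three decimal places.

Market equilibrium (private): 43.047 + 0.301q = 223.872 - 4.015q → q_m = 41.8964.
Social marginal benefit = demand − MEC = 221.762 - 5.145q.
Set SMB = MC: 221.762 - 5.145q = 43.047 + 0.301q → q* = 32.8158.
Gap = |41.8964 − 32.8158| = 9.0806.

9.081 units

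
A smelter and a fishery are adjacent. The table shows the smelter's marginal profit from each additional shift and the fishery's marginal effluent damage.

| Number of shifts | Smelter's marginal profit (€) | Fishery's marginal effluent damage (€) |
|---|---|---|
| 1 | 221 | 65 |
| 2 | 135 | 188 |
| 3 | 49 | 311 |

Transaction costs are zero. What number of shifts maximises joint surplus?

Bargaining reaches the level where marginal profit last exceeds marginal effluent damage.
That holds through level 1 (221 ≥ 65) but not at 2 (135 < 188).

1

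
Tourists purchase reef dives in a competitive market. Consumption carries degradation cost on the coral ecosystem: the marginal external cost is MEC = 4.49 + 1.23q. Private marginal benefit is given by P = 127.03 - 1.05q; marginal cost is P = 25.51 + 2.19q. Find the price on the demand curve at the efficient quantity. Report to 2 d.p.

Social marginal benefit = demand − MEC = 122.54 - 2.28q.
Set SMB = MC: 122.54 - 2.28q = 25.51 + 2.19q → q* = 21.7069.
Consumer price on the demand curve at q*: 127.03 − 1.05×21.7069 = 104.2378.

P = 104.24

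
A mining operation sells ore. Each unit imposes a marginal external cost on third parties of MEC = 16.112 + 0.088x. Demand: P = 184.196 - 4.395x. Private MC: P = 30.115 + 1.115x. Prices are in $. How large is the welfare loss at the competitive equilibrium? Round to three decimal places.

DWL = $30.810

Market equilibrium (private): 30.115 + 1.115x = 184.196 - 4.395x → x_m = 27.9639.
Social marginal cost = private MC + MEC = 46.227 + 1.203x.
Set SMC = demand: 46.227 + 1.203x = 184.196 - 4.395x → x* = 24.6461.
The loss is the area between SMC and demand from x* to x_m; with linear curves that's a triangle of height MEC(x_m).
DWL = ½ × 3.3178 × 18.5728 = 30.8104.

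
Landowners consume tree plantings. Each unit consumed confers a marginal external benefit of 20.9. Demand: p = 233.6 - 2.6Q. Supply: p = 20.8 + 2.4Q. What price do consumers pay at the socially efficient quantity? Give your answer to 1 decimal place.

P = 112.1

Social marginal benefit = demand + MEB = 254.5 - 2.6Q.
Set SMB = MC: 254.5 - 2.6Q = 20.8 + 2.4Q → Q* = 46.7400.
Consumer price on the demand curve at Q*: 233.6 − 2.6×46.7400 = 112.0760.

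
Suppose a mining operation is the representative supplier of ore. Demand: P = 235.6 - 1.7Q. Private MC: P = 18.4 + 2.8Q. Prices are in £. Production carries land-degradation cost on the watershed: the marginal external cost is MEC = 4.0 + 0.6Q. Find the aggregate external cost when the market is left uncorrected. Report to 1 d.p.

£892.0

Market equilibrium (private): 18.4 + 2.8Q = 235.6 - 1.7Q → Q_m = 48.2667.
Total external cost = ∫₀^{Q_m} (4.0 + 0.6Q) dQ = 4.0×48.2667 + ½×0.6×48.2667² = 891.9691.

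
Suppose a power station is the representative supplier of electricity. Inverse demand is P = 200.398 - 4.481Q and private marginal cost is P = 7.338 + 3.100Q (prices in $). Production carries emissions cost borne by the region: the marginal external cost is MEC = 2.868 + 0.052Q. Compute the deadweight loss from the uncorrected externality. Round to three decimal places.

DWL = $1.151

Market equilibrium (private): 7.338 + 3.100Q = 200.398 - 4.481Q → Q_m = 25.4663.
Social marginal cost = private MC + MEC = 10.206 + 3.152Q.
Set SMC = demand: 10.206 + 3.152Q = 200.398 - 4.481Q → Q* = 24.9171.
The welfare-loss triangle has base |Q_m − Q*| and height MEC(Q_m) (the vertical gap between SMC and demand is zero at Q* and MEC at Q_m).
DWL = ½ × 0.5492 × 4.1922 = 1.1512.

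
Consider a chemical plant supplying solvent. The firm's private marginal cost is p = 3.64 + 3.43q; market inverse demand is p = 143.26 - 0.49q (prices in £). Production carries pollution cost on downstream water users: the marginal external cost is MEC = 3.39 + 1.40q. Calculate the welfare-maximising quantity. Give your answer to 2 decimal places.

q* = 25.61

Social marginal cost = private MC + MEC = 7.03 + 4.83q.
Set SMC = demand: 7.03 + 4.83q = 143.26 - 0.49q → q* = 25.6071.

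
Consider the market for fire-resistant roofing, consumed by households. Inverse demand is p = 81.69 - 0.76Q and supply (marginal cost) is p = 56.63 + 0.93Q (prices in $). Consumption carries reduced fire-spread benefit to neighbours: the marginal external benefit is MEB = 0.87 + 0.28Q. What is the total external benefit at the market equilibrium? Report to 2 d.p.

Market equilibrium (private): 56.63 + 0.93Q = 81.69 - 0.76Q → Q_m = 14.8284.
Total external benefit = ∫₀^{Q_m} (0.87 + 0.28Q) dQ = 0.87×14.8284 + ½×0.28×14.8284² = 43.6841.

$43.68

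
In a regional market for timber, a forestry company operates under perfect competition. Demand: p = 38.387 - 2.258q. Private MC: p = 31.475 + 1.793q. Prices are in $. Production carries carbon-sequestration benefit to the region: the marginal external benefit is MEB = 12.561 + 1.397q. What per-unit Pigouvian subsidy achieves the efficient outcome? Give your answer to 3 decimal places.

Social marginal cost = private MC − MEB = 18.914 + 0.396q.
Set SMC = demand: 18.914 + 0.396q = 38.387 - 2.258q → q* = 7.3372.
The Pigouvian subsidy equals MEB at q*: 12.561 + 1.397×7.3372 = 22.8111.

subsidy = $22.811 per unit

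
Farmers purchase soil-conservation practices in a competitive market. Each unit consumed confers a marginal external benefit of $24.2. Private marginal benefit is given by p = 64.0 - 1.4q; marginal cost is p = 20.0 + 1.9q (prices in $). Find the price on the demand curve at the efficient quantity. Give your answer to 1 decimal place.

Social marginal benefit = demand + MEB = 88.2 - 1.4q.
Set SMB = MC: 88.2 - 1.4q = 20.0 + 1.9q → q* = 20.6667.
Consumer price on the demand curve at q*: 64.0 − 1.4×20.6667 = 35.0666.

P = $35.1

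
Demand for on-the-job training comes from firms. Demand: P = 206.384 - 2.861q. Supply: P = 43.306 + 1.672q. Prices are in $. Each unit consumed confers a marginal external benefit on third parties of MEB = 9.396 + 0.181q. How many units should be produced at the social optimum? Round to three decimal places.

q* = 39.631

Social marginal benefit = demand + MEB = 215.780 - 2.680q.
Set SMB = MC: 215.780 - 2.680q = 43.306 + 1.672q → q* = 39.6310.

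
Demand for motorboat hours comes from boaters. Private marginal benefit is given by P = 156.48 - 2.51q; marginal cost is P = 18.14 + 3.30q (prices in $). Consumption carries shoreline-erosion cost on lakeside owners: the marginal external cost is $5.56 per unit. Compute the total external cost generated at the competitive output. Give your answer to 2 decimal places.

Market equilibrium (private): 18.14 + 3.30q = 156.48 - 2.51q → q_m = 23.8107.
Total external cost = MEC × q_m = 5.56 × 23.8107 = 132.3875.

$132.39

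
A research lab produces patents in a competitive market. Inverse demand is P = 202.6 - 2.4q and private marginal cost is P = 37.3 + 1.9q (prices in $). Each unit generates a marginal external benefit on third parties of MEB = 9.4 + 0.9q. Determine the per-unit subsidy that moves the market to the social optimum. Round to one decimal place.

Social marginal cost = private MC − MEB = 27.9 + q.
Set SMC = demand: 27.9 + q = 202.6 - 2.4q → q* = 51.3824.
The Pigouvian subsidy equals MEB at q*: 9.4 + 0.9×51.3824 = 55.6442.

subsidy = $55.6 per unit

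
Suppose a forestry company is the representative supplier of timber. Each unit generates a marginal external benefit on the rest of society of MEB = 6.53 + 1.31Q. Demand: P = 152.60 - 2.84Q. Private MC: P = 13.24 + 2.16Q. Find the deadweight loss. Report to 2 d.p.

Market equilibrium (private): 13.24 + 2.16Q = 152.60 - 2.84Q → Q_m = 27.8720.
Social marginal cost = private MC − MEB = 6.71 + 0.85Q.
Set SMC = demand: 6.71 + 0.85Q = 152.60 - 2.84Q → Q* = 39.5366.
The loss is the area between SMC and demand from Q* to Q_m; with linear curves that's a triangle of height MEB(Q_m).
DWL = ½ × 11.6646 × 43.0423 = 251.0356.

DWL = 251.04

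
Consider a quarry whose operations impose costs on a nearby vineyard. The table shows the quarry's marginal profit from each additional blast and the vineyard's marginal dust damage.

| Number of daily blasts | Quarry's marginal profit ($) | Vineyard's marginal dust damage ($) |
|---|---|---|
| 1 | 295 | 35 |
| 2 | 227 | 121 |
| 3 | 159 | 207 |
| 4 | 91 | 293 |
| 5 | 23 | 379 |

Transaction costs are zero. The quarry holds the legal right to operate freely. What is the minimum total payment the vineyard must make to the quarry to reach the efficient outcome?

$273

Left alone the quarry would choose level 5 (marginal profit stays positive).
Efficient level: k* = 2 (marginal profit ≥ marginal dust damage through 2).
The vineyard must at least cover the quarry's forgone profit from cutting 5→2: 159 + 91 + 23 = 273.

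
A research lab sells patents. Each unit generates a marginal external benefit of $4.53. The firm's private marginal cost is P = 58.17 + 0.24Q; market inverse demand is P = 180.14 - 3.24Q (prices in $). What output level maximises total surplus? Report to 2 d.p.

Social marginal cost = private MC − MEB = 53.64 + 0.24Q.
Set SMC = demand: 53.64 + 0.24Q = 180.14 - 3.24Q → Q* = 36.3506.

Q* = 36.35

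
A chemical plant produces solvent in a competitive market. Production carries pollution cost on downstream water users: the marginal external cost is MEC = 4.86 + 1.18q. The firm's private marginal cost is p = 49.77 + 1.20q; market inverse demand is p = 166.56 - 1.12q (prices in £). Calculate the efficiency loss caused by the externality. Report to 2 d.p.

Market equilibrium (private): 49.77 + 1.20q = 166.56 - 1.12q → q_m = 50.3405.
Social marginal cost = private MC + MEC = 54.63 + 2.38q.
Set SMC = demand: 54.63 + 2.38q = 166.56 - 1.12q → q* = 31.9800.
The loss is the area between SMC and demand from q* to q_m; with linear curves that's a triangle of height MEC(q_m).
DWL = ½ × 18.3605 × 64.2618 = 589.9394.

DWL = £589.94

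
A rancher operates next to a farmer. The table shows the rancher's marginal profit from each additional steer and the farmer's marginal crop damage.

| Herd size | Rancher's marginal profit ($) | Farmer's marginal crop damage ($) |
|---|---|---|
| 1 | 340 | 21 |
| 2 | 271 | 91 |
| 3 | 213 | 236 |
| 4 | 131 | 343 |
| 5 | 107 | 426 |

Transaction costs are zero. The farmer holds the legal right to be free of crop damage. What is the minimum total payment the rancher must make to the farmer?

Efficient level: marginal profit ≥ marginal crop damage through level 2, so k* = 2.
With the farmer holding the right, the rancher must at least compensate total damage at k*: 21 + 91 = 112.

$112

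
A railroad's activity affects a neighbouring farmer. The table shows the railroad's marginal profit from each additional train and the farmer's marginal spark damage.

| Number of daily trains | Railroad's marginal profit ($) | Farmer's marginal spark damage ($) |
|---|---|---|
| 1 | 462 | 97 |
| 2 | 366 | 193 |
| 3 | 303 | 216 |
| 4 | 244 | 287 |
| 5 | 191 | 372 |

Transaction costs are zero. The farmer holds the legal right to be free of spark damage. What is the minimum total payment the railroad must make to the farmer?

Efficient level: marginal profit ≥ marginal spark damage through level 3, so k* = 3.
With the farmer holding the right, the railroad must at least compensate total damage at k*: 97 + 193 + 216 = 506.

$506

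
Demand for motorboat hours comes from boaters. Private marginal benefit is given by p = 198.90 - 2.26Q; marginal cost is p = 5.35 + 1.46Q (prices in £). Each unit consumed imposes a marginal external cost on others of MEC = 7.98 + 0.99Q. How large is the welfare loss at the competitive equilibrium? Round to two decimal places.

Market equilibrium (private): 5.35 + 1.46Q = 198.90 - 2.26Q → Q_m = 52.0296.
Social marginal benefit = demand − MEC = 190.92 - 3.25Q.
Set SMB = MC: 190.92 - 3.25Q = 5.35 + 1.46Q → Q* = 39.3992.
The loss is the area between SMB and MC from Q* to Q_m; with linear curves that's a triangle of height MEC(Q_m).
DWL = ½ × 12.6304 × 59.4893 = 375.6868.

DWL = £375.69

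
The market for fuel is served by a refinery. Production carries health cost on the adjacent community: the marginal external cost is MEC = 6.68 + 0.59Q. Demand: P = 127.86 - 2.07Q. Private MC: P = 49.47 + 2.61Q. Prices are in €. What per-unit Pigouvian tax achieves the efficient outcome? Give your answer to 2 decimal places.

tax = €14.71 per unit

Social marginal cost = private MC + MEC = 56.15 + 3.20Q.
Set SMC = demand: 56.15 + 3.20Q = 127.86 - 2.07Q → Q* = 13.6072.
The Pigouvian tax equals MEC at Q*: 6.68 + 0.59×13.6072 = 14.7082.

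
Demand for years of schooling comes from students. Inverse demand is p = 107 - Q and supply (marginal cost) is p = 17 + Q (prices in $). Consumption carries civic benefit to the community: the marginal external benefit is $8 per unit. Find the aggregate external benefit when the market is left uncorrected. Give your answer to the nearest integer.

Market equilibrium (private): 17 + Q = 107 - Q → Q_m = 45.0000.
Total external benefit = MEB × Q_m = 8 × 45.0000 = 360.0000.

$360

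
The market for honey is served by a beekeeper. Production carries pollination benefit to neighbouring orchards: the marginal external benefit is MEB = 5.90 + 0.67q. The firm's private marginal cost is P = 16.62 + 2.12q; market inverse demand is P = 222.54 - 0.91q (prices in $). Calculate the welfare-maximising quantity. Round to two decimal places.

Social marginal cost = private MC − MEB = 10.72 + 1.45q.
Set SMC = demand: 10.72 + 1.45q = 222.54 - 0.91q → q* = 89.7542.

q* = 89.75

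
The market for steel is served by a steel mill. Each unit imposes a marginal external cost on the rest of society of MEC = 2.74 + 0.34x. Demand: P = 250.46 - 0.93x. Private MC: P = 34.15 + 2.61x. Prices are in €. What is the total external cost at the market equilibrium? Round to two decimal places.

Market equilibrium (private): 34.15 + 2.61x = 250.46 - 0.93x → x_m = 61.1045.
Total external cost = ∫₀^{x_m} (2.74 + 0.34x) dx = 2.74×61.1045 + ½×0.34×61.1045² = 802.1655.

€802.17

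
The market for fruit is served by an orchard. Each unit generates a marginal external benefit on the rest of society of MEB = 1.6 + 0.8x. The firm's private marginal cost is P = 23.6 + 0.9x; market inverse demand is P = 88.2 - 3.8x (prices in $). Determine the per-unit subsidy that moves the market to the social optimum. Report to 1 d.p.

subsidy = $15.2 per unit

Social marginal cost = private MC − MEB = 22.0 + 0.1x.
Set SMC = demand: 22.0 + 0.1x = 88.2 - 3.8x → x* = 16.9744.
The Pigouvian subsidy equals MEB at x*: 1.6 + 0.8×16.9744 = 15.1795.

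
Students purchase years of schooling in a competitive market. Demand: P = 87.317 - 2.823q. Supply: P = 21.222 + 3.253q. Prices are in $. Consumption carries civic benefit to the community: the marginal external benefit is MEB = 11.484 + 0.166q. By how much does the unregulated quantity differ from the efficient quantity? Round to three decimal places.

2.249 units

Market equilibrium (private): 21.222 + 3.253q = 87.317 - 2.823q → q_m = 10.8780.
Social marginal benefit = demand + MEB = 98.801 - 2.657q.
Set SMB = MC: 98.801 - 2.657q = 21.222 + 3.253q → q* = 13.1267.
Gap = |10.8780 − 13.1267| = 2.2487.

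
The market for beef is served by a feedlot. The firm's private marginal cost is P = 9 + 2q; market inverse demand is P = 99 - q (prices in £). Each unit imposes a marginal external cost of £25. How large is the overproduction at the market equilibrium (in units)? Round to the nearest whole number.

8 units

Market equilibrium (private): 9 + 2q = 99 - q → q_m = 30.0000.
Social marginal cost = private MC + MEC = 34 + 2q.
Set SMC = demand: 34 + 2q = 99 - q → q* = 21.6667.
Gap = |30.0000 − 21.6667| = 8.3333.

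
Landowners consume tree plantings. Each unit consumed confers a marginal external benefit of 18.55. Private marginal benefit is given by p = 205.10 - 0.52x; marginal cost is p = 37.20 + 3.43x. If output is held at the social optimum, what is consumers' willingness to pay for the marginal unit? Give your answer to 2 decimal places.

Social marginal benefit = demand + MEB = 223.65 - 0.52x.
Set SMB = MC: 223.65 - 0.52x = 37.20 + 3.43x → x* = 47.2025.
Consumer price on the demand curve at x*: 205.10 − 0.52×47.2025 = 180.5547.

P = 180.55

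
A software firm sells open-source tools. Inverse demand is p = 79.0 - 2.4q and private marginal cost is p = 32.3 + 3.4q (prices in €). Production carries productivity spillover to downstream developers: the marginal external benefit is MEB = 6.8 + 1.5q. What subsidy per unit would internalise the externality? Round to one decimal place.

subsidy = €25.5 per unit

Social marginal cost = private MC − MEB = 25.5 + 1.9q.
Set SMC = demand: 25.5 + 1.9q = 79.0 - 2.4q → q* = 12.4419.
The Pigouvian subsidy equals MEB at q*: 6.8 + 1.5×12.4419 = 25.4629.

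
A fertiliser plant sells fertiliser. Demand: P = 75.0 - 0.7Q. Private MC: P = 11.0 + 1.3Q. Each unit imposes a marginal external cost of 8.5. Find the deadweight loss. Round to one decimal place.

Market equilibrium (private): 11.0 + 1.3Q = 75.0 - 0.7Q → Q_m = 32.0000.
Social marginal cost = private MC + MEC = 19.5 + 1.3Q.
Set SMC = demand: 19.5 + 1.3Q = 75.0 - 0.7Q → Q* = 27.7500.
Height of the DWL triangle at Q_m is SMC(Q_m) − demand(Q_m) = MEC(Q_m) = 8.5000.
DWL = ½ × 4.2500 × 8.5000 = 18.0625.

DWL = 18.1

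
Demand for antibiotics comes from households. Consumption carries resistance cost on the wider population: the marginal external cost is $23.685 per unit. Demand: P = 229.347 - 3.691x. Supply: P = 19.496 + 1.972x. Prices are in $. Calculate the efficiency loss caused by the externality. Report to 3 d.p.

DWL = $49.530

Market equilibrium (private): 19.496 + 1.972x = 229.347 - 3.691x → x_m = 37.0565.
Social marginal benefit = demand − MEC = 205.662 - 3.691x.
Set SMB = MC: 205.662 - 3.691x = 19.496 + 1.972x → x* = 32.8741.
Height of the DWL triangle at x_m is MC(x_m) − SMB(x_m) = MEC(x_m) = 23.6850.
DWL = ½ × 4.1824 × 23.6850 = 49.5301.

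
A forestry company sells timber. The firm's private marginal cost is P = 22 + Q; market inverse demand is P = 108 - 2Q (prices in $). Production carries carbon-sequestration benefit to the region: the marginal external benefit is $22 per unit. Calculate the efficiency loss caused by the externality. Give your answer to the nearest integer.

DWL = $81

Market equilibrium (private): 22 + Q = 108 - 2Q → Q_m = 28.6667.
Social marginal cost = private MC − MEB = 0 + Q.
Set SMC = demand: 0 + Q = 108 - 2Q → Q* = 36.0000.
The welfare-loss triangle has base |Q_m − Q*| and height MEB(Q_m) (the vertical gap between SMC and demand is zero at Q* and MEB at Q_m).
DWL = ½ × 7.3333 × 22.0000 = 80.6663.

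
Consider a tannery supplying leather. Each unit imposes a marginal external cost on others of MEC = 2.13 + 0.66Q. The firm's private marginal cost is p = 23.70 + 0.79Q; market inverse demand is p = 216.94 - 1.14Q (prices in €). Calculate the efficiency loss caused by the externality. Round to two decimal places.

DWL = €898.24

Market equilibrium (private): 23.70 + 0.79Q = 216.94 - 1.14Q → Q_m = 100.1244.
Social marginal cost = private MC + MEC = 25.83 + 1.45Q.
Set SMC = demand: 25.83 + 1.45Q = 216.94 - 1.14Q → Q* = 73.7876.
Between Q* and Q_m the wedge SMC − demand runs linearly from 0 to MEC(Q_m), so the loss is a triangle.
DWL = ½ × 26.3368 × 68.2121 = 898.2442.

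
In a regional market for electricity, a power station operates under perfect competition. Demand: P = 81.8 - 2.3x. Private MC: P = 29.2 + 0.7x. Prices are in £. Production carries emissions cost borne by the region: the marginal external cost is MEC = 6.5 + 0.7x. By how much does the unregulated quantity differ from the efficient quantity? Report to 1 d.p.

5.1 units

Market equilibrium (private): 29.2 + 0.7x = 81.8 - 2.3x → x_m = 17.5333.
Social marginal cost = private MC + MEC = 35.7 + 1.4x.
Set SMC = demand: 35.7 + 1.4x = 81.8 - 2.3x → x* = 12.4595.
Gap = |17.5333 − 12.4595| = 5.0738.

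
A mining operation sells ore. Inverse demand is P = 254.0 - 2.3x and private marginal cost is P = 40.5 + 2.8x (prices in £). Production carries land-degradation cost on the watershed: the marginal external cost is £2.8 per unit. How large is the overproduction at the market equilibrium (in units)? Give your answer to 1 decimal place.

0.5 units

Market equilibrium (private): 40.5 + 2.8x = 254.0 - 2.3x → x_m = 41.8627.
Social marginal cost = private MC + MEC = 43.3 + 2.8x.
Set SMC = demand: 43.3 + 2.8x = 254.0 - 2.3x → x* = 41.3137.
Gap = |41.8627 − 41.3137| = 0.5490.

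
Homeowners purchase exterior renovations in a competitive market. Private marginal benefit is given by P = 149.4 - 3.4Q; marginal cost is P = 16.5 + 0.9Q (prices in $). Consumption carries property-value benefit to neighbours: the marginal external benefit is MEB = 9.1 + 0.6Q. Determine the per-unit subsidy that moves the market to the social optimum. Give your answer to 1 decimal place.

subsidy = $32.1 per unit

Social marginal benefit = demand + MEB = 158.5 - 2.8Q.
Set SMB = MC: 158.5 - 2.8Q = 16.5 + 0.9Q → Q* = 38.3784.
The Pigouvian subsidy equals MEB at Q*: 9.1 + 0.6×38.3784 = 32.1270.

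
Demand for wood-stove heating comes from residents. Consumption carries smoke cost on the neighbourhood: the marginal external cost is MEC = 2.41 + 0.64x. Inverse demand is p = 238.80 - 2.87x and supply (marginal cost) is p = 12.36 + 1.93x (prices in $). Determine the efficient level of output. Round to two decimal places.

Social marginal benefit = demand − MEC = 236.39 - 3.51x.
Set SMB = MC: 236.39 - 3.51x = 12.36 + 1.93x → x* = 41.1820.

x* = 41.18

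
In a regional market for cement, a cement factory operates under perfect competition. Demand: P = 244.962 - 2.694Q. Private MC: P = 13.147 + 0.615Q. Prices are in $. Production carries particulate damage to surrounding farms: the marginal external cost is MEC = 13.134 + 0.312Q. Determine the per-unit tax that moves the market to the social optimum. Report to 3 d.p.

Social marginal cost = private MC + MEC = 26.281 + 0.927Q.
Set SMC = demand: 26.281 + 0.927Q = 244.962 - 2.694Q → Q* = 60.3924.
The Pigouvian tax equals MEC at Q*: 13.134 + 0.312×60.3924 = 31.9764.

tax = $31.976 per unit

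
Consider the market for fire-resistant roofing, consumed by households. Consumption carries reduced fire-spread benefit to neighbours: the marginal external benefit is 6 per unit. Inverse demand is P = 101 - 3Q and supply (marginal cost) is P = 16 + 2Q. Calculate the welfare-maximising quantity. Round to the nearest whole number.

Q* = 18

Social marginal benefit = demand + MEB = 107 - 3Q.
Set SMB = MC: 107 - 3Q = 16 + 2Q → Q* = 18.2000.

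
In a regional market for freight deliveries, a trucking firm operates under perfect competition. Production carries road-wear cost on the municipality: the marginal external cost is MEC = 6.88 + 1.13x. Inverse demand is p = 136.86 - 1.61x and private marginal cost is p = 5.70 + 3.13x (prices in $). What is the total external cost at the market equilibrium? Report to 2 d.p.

$622.98

Market equilibrium (private): 5.70 + 3.13x = 136.86 - 1.61x → x_m = 27.6709.
Total external cost = ∫₀^{x_m} (6.88 + 1.13x) dx = 6.88×27.6709 + ½×1.13×27.6709² = 622.9843.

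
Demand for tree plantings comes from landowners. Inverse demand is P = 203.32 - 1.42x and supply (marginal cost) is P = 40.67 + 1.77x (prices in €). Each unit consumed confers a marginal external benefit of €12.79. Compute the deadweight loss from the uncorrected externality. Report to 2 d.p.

DWL = €25.64

Market equilibrium (private): 40.67 + 1.77x = 203.32 - 1.42x → x_m = 50.9875.
Social marginal benefit = demand + MEB = 216.11 - 1.42x.
Set SMB = MC: 216.11 - 1.42x = 40.67 + 1.77x → x* = 54.9969.
Height of the DWL triangle at x_m is SMB(x_m) − MC(x_m) = MEB(x_m) = 12.7900.
DWL = ½ × 4.0094 × 12.7900 = 25.6401.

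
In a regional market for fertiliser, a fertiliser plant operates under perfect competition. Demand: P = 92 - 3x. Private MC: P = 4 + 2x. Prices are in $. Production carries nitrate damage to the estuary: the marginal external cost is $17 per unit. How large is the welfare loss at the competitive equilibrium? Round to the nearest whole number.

Market equilibrium (private): 4 + 2x = 92 - 3x → x_m = 17.6000.
Social marginal cost = private MC + MEC = 21 + 2x.
Set SMC = demand: 21 + 2x = 92 - 3x → x* = 14.2000.
Between x* and x_m the wedge SMC − demand runs linearly from 0 to MEC(x_m), so the loss is a triangle.
DWL = ½ × 3.4000 × 17.0000 = 28.9000.

DWL = $29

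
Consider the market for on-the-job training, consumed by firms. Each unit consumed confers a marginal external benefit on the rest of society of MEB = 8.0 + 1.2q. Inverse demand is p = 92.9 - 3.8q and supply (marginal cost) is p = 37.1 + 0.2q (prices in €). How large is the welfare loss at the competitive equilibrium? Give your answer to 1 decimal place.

Market equilibrium (private): 37.1 + 0.2q = 92.9 - 3.8q → q_m = 13.9500.
Social marginal benefit = demand + MEB = 100.9 - 2.6q.
Set SMB = MC: 100.9 - 2.6q = 37.1 + 0.2q → q* = 22.7857.
Height of the DWL triangle at q_m is SMB(q_m) − MC(q_m) = MEB(q_m) = 24.7400.
DWL = ½ × 8.8357 × 24.7400 = 109.2976.

DWL = €109.3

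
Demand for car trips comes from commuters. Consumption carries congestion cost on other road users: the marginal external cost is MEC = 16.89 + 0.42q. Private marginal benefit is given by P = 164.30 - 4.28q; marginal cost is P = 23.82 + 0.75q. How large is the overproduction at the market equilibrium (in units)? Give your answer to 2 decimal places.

Market equilibrium (private): 23.82 + 0.75q = 164.30 - 4.28q → q_m = 27.9284.
Social marginal benefit = demand − MEC = 147.41 - 4.70q.
Set SMB = MC: 147.41 - 4.70q = 23.82 + 0.75q → q* = 22.6771.
Gap = |27.9284 − 22.6771| = 5.2513.

5.25 units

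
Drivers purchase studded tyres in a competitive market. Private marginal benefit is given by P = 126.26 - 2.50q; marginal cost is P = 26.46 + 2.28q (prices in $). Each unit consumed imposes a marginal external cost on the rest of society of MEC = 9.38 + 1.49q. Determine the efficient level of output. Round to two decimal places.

q* = 14.42

Social marginal benefit = demand − MEC = 116.88 - 3.99q.
Set SMB = MC: 116.88 - 3.99q = 26.46 + 2.28q → q* = 14.4211.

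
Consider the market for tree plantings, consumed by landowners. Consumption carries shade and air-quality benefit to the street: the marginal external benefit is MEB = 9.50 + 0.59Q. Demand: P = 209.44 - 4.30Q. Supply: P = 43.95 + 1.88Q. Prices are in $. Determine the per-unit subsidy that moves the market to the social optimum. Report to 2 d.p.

subsidy = $27.97 per unit

Social marginal benefit = demand + MEB = 218.94 - 3.71Q.
Set SMB = MC: 218.94 - 3.71Q = 43.95 + 1.88Q → Q* = 31.3041.
The Pigouvian subsidy equals MEB at Q*: 9.50 + 0.59×31.3041 = 27.9694.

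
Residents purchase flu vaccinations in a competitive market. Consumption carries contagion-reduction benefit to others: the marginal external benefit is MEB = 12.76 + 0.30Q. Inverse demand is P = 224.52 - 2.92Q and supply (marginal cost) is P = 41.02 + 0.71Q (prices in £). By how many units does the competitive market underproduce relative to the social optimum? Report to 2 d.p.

8.39 units

Market equilibrium (private): 41.02 + 0.71Q = 224.52 - 2.92Q → Q_m = 50.5510.
Social marginal benefit = demand + MEB = 237.28 - 2.62Q.
Set SMB = MC: 237.28 - 2.62Q = 41.02 + 0.71Q → Q* = 58.9369.
Gap = |50.5510 − 58.9369| = 8.3859.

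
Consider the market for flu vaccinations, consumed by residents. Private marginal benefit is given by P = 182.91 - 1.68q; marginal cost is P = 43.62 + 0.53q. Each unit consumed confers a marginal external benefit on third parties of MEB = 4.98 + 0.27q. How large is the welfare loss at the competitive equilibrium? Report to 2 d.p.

DWL = 124.71

Market equilibrium (private): 43.62 + 0.53q = 182.91 - 1.68q → q_m = 63.0271.
Social marginal benefit = demand + MEB = 187.89 - 1.41q.
Set SMB = MC: 187.89 - 1.41q = 43.62 + 0.53q → q* = 74.3660.
Between q* and q_m the wedge SMB − MC runs linearly from 0 to MEB(q_m), so the loss is a triangle.
DWL = ½ × 11.3389 × 21.9973 = 124.7126.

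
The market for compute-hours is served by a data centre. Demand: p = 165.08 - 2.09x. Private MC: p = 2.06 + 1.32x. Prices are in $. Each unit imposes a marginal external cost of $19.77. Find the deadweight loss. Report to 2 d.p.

Market equilibrium (private): 2.06 + 1.32x = 165.08 - 2.09x → x_m = 47.8065.
Social marginal cost = private MC + MEC = 21.83 + 1.32x.
Set SMC = demand: 21.83 + 1.32x = 165.08 - 2.09x → x* = 42.0088.
The loss is the area between SMC and demand from x* to x_m; with linear curves that's a triangle of height MEC(x_m).
DWL = ½ × 5.7977 × 19.7700 = 57.3103.

DWL = $57.31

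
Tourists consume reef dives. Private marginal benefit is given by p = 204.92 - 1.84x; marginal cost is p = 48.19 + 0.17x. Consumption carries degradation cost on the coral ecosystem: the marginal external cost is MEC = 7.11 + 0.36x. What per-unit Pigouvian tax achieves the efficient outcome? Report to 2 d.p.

tax = 29.84 per unit

Social marginal benefit = demand − MEC = 197.81 - 2.20x.
Set SMB = MC: 197.81 - 2.20x = 48.19 + 0.17x → x* = 63.1308.
The Pigouvian tax equals MEC at x*: 7.11 + 0.36×63.1308 = 29.8371.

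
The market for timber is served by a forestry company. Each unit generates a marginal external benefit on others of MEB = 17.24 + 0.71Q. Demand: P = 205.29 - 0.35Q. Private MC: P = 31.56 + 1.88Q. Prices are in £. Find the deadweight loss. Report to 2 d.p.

DWL = £1731.57

Market equilibrium (private): 31.56 + 1.88Q = 205.29 - 0.35Q → Q_m = 77.9058.
Social marginal cost = private MC − MEB = 14.32 + 1.17Q.
Set SMC = demand: 14.32 + 1.17Q = 205.29 - 0.35Q → Q* = 125.6382.
Between Q* and Q_m the wedge demand − SMC runs linearly from 0 to MEB(Q_m), so the loss is a triangle.
DWL = ½ × 47.7324 × 72.5531 = 1731.5668.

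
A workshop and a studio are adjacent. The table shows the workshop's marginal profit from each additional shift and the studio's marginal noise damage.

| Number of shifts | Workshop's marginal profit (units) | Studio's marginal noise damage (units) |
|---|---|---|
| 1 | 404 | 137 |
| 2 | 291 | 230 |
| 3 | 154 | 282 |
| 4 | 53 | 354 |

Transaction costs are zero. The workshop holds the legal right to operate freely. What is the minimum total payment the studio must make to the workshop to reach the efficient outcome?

Left alone the workshop would choose level 4 (marginal profit stays positive).
Efficient level: k* = 2 (marginal profit ≥ marginal noise damage through 2).
The studio must at least cover the workshop's forgone profit from cutting 4→2: 154 + 53 = 207.

207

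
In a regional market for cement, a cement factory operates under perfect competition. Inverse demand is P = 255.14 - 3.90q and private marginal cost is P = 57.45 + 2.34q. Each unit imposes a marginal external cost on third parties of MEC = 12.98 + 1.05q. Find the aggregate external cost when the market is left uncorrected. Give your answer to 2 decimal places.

938.16

Market equilibrium (private): 57.45 + 2.34q = 255.14 - 3.90q → q_m = 31.6811.
Total external cost = ∫₀^{q_m} (12.98 + 1.05q) dq = 12.98×31.6811 + ½×1.05×31.6811² = 938.1590.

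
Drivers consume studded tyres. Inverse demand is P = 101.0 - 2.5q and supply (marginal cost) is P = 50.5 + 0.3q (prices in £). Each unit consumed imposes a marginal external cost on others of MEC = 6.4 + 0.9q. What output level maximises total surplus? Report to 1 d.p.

q* = 11.9

Social marginal benefit = demand − MEC = 94.6 - 3.4q.
Set SMB = MC: 94.6 - 3.4q = 50.5 + 0.3q → q* = 11.9189.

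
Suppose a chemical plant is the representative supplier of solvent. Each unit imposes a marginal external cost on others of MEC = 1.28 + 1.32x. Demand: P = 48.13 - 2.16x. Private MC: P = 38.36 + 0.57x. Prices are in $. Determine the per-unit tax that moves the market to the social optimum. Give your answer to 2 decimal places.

Social marginal cost = private MC + MEC = 39.64 + 1.89x.
Set SMC = demand: 39.64 + 1.89x = 48.13 - 2.16x → x* = 2.0963.
The Pigouvian tax equals MEC at x*: 1.28 + 1.32×2.0963 = 4.0471.

tax = $4.05 per unit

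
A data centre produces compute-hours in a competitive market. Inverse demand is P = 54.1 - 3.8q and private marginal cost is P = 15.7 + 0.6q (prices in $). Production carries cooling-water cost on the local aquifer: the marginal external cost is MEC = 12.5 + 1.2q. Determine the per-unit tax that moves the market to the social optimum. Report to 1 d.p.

tax = $18.1 per unit

Social marginal cost = private MC + MEC = 28.2 + 1.8q.
Set SMC = demand: 28.2 + 1.8q = 54.1 - 3.8q → q* = 4.6250.
The Pigouvian tax equals MEC at q*: 12.5 + 1.2×4.6250 = 18.0500.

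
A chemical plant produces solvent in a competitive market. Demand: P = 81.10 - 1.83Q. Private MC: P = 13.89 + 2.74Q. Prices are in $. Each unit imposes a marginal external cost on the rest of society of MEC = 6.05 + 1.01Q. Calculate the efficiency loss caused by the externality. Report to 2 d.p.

Market equilibrium (private): 13.89 + 2.74Q = 81.10 - 1.83Q → Q_m = 14.7068.
Social marginal cost = private MC + MEC = 19.94 + 3.75Q.
Set SMC = demand: 19.94 + 3.75Q = 81.10 - 1.83Q → Q* = 10.9606.
The welfare-loss triangle has base |Q_m − Q*| and height MEC(Q_m) (the vertical gap between SMC and demand is zero at Q* and MEC at Q_m).
DWL = ½ × 3.7462 × 20.9039 = 39.1551.

DWL = $39.16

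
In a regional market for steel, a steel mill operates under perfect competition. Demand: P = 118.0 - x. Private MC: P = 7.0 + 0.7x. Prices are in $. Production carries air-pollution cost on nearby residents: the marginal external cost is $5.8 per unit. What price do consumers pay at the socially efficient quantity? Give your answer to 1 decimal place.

Social marginal cost = private MC + MEC = 12.8 + 0.7x.
Set SMC = demand: 12.8 + 0.7x = 118.0 - x → x* = 61.8824.
Consumer price on the demand curve at x*: 118.0 − 1.0×61.8824 = 56.1176.

P = $56.1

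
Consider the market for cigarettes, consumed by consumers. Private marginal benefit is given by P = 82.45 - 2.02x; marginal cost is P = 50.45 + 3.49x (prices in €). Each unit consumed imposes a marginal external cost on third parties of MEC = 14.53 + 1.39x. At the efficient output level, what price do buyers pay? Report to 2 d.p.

Social marginal benefit = demand − MEC = 67.92 - 3.41x.
Set SMB = MC: 67.92 - 3.41x = 50.45 + 3.49x → x* = 2.5319.
Consumer price on the demand curve at x*: 82.45 − 2.02×2.5319 = 77.3356.

P = €77.34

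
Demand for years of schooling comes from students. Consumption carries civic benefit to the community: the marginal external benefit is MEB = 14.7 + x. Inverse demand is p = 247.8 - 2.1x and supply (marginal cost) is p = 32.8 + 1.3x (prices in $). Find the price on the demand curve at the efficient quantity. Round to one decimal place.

P = $46.8

Social marginal benefit = demand + MEB = 262.5 - 1.1x.
Set SMB = MC: 262.5 - 1.1x = 32.8 + 1.3x → x* = 95.7083.
Consumer price on the demand curve at x*: 247.8 − 2.1×95.7083 = 46.8126.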